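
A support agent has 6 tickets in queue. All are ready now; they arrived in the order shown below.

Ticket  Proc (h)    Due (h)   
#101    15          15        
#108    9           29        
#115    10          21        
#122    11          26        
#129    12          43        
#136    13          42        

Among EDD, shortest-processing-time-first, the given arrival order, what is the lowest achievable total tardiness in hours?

EDD (increasing due date): #101 #115 #122 #108 #136 #129.
#101: 0→15, due 15, tardiness 0
#115: 15→25, due 21, tardiness 4
#122: 25→36, due 26, tardiness 10
#108: 36→45, due 29, tardiness 16
#136: 45→58, due 42, tardiness 16
#129: 58→70, due 43, tardiness 27
Sum = 0+4+10+16+16+27 = 73.
SPT (increasing processing time): #108 #115 #122 #129 #136 #101.
#108: 0→9, due 29, tardiness 0
#115: 9→19, due 21, tardiness 0
#122: 19→30, due 26, tardiness 4
#129: 30→42, due 43, tardiness 0
#136: 42→55, due 42, tardiness 13
#101: 55→70, due 15, tardiness 55
Sum = 0+0+4+0+13+55 = 72.
FIFO (arrival order): #101 #108 #115 #122 #129 #136.
#101: 0→15, due 15, tardiness 0
#108: 15→24, due 29, tardiness 0
#115: 24→34, due 21, tardiness 13
#122: 34→45, due 26, tardiness 19
#129: 45→57, due 43, tardiness 14
#136: 57→70, due 42, tardiness 28
Sum = 0+0+13+19+14+28 = 74.
EDD 73, SPT 72, FIFO 74 → minimum 72.

72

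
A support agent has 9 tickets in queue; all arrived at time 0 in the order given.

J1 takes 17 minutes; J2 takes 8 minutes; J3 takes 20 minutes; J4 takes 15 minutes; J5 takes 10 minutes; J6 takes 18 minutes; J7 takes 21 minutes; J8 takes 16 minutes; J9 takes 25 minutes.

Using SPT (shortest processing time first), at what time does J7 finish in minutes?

SPT (increasing processing time): J2 J5 J4 J8 J1 J6 J3 J7 J9.
J2: 0→8
J5: 8→18
J4: 18→33
J8: 33→49
J1: 49→66
J6: 66→84
J3: 84→104
J7: 104→125

125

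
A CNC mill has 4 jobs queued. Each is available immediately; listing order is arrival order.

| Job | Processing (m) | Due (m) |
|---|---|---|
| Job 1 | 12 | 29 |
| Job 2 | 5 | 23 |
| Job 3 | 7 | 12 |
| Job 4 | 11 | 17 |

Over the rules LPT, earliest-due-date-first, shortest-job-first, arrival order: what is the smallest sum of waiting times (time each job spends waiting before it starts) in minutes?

LPT (decreasing processing time): Job 1 Job 4 Job 3 Job 2.
Job 1: waits 0, runs 0→12
Job 4: waits 12, runs 12→23
Job 3: waits 23, runs 23→30
Job 2: waits 30, runs 30→35
Sum = 0+12+23+30 = 65.
EDD (increasing due date): Job 3 Job 4 Job 2 Job 1.
Job 3: waits 0, runs 0→7
Job 4: waits 7, runs 7→18
Job 2: waits 18, runs 18→23
Job 1: waits 23, runs 23→35
Sum = 0+7+18+23 = 48.
SPT (increasing processing time): Job 2 Job 3 Job 4 Job 1.
Job 2: waits 0, runs 0→5
Job 3: waits 5, runs 5→12
Job 4: waits 12, runs 12→23
Job 1: waits 23, runs 23→35
Sum = 0+5+12+23 = 40.
FIFO (arrival order): Job 1 Job 2 Job 3 Job 4.
Job 1: waits 0, runs 0→12
Job 2: waits 12, runs 12→17
Job 3: waits 17, runs 17→24
Job 4: waits 24, runs 24→35
Sum = 0+12+17+24 = 53.
LPT 65, EDD 48, SPT 40, FIFO 53 → minimum 40.

40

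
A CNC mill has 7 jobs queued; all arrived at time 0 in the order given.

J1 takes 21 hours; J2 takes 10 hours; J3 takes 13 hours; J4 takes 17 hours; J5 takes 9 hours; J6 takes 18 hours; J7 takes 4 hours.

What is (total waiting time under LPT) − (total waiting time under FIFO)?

37

LPT (decreasing processing time): J1 J6 J4 J3 J2 J5 J7.
J1: waits 0, runs 0→21
J6: waits 21, runs 21→39
J4: waits 39, runs 39→56
J3: waits 56, runs 56→69
J2: waits 69, runs 69→79
J5: waits 79, runs 79→88
J7: waits 88, runs 88→92
Sum = 0+21+39+56+69+79+88 = 352.
FIFO (arrival order): J1 J2 J3 J4 J5 J6 J7.
J1: waits 0, runs 0→21
J2: waits 21, runs 21→31
J3: waits 31, runs 31→44
J4: waits 44, runs 44→61
J5: waits 61, runs 61→70
J6: waits 70, runs 70→88
J7: waits 88, runs 88→92
Sum = 0+21+31+44+61+70+88 = 315.
Difference = 352 − 315 = 37.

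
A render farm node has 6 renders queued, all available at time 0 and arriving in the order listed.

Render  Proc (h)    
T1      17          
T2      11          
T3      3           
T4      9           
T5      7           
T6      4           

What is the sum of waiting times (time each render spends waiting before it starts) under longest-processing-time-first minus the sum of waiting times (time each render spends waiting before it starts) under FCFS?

11

LPT (decreasing processing time): T1 T2 T4 T5 T6 T3.
T1: waits 0, runs 0→17
T2: waits 17, runs 17→28
T4: waits 28, runs 28→37
T5: waits 37, runs 37→44
T6: waits 44, runs 44→48
T3: waits 48, runs 48→51
Sum = 0+17+28+37+44+48 = 174.
FIFO (arrival order): T1 T2 T3 T4 T5 T6.
T1: waits 0, runs 0→17
T2: waits 17, runs 17→28
T3: waits 28, runs 28→31
T4: waits 31, runs 31→40
T5: waits 40, runs 40→47
T6: waits 47, runs 47→51
Sum = 0+17+28+31+40+47 = 163.
Difference = 174 − 163 = 11.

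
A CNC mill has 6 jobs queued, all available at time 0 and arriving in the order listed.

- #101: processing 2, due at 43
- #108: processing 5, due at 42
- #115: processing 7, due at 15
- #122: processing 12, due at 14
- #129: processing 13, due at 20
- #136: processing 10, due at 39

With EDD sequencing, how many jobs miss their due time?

EDD (increasing due date): #122 #115 #129 #136 #108 #101.
#122: 0→12, due 14, tardiness 0
#115: 12→19, due 15, tardiness 4
#129: 19→32, due 20, tardiness 12
#136: 32→42, due 39, tardiness 3
#108: 42→47, due 42, tardiness 5
#101: 47→49, due 43, tardiness 6
Late jobs: 5.

5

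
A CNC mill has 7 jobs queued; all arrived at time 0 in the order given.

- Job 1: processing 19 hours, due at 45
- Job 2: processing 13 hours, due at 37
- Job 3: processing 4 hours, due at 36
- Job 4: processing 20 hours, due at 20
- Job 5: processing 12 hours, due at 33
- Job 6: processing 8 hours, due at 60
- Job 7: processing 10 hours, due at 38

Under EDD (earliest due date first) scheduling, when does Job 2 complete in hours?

49

EDD (increasing due date): Job 4 Job 5 Job 3 Job 2 Job 7 Job 1 Job 6.
Job 4: 0→20
Job 5: 20→32
Job 3: 32→36
Job 2: 36→49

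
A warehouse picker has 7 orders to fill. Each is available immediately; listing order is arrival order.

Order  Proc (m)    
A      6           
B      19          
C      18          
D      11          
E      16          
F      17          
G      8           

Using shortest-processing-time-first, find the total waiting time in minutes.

220

SPT (increasing processing time): A G D E F C B.
A: waits 0, runs 0→6
G: waits 6, runs 6→14
D: waits 14, runs 14→25
E: waits 25, runs 25→41
F: waits 41, runs 41→58
C: waits 58, runs 58→76
B: waits 76, runs 76→95
Sum = 0+6+14+25+41+58+76 = 220.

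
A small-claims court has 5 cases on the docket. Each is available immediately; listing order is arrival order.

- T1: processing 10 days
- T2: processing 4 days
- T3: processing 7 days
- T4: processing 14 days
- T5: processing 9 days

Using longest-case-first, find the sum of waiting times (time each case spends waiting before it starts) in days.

LPT (decreasing processing time): T4 T1 T5 T3 T2.
T4: waits 0, runs 0→14
T1: waits 14, runs 14→24
T5: waits 24, runs 24→33
T3: waits 33, runs 33→40
T2: waits 40, runs 40→44
Sum = 0+14+24+33+40 = 111.

111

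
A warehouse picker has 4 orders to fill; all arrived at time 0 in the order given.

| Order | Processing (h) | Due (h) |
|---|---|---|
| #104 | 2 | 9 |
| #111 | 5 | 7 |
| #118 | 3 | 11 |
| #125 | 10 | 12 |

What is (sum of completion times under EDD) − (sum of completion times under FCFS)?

3

EDD (increasing due date): #111 #104 #118 #125.
#111: 0→5
#104: 5→7
#118: 7→10
#125: 10→20
Sum = 5+7+10+20 = 42.
FIFO (arrival order): #104 #111 #118 #125.
#104: 0→2
#111: 2→7
#118: 7→10
#125: 10→20
Sum = 2+7+10+20 = 39.
Difference = 42 − 39 = 3.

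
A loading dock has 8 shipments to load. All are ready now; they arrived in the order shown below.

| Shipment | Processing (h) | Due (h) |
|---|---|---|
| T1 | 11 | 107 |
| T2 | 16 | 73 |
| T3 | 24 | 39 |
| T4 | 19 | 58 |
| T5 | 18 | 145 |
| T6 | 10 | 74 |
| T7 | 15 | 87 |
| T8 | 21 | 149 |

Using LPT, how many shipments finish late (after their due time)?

LPT (decreasing processing time): T3 T8 T4 T5 T2 T7 T1 T6.
T3: 0→24, due 39, tardiness 0
T8: 24→45, due 149, tardiness 0
T4: 45→64, due 58, tardiness 6
T5: 64→82, due 145, tardiness 0
T2: 82→98, due 73, tardiness 25
T7: 98→113, due 87, tardiness 26
T1: 113→124, due 107, tardiness 17
T6: 124→134, due 74, tardiness 60
Late shipments: 5.

5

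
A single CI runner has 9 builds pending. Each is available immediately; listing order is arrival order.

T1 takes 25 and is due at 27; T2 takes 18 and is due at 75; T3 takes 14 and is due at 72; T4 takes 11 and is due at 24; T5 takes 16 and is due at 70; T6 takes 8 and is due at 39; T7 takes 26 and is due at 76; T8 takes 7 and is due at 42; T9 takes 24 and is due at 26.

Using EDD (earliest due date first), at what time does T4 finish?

11

EDD (increasing due date): T4 T9 T1 T6 T8 T5 T3 T2 T7.
T4: 0→11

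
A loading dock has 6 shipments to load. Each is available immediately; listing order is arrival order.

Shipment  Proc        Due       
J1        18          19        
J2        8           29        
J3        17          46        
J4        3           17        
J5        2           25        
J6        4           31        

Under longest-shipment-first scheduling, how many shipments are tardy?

LPT (decreasing processing time): J1 J3 J2 J6 J4 J5.
J1: 0→18, due 19, tardiness 0
J3: 18→35, due 46, tardiness 0
J2: 35→43, due 29, tardiness 14
J6: 43→47, due 31, tardiness 16
J4: 47→50, due 17, tardiness 33
J5: 50→52, due 25, tardiness 27
Late shipments: 4.

4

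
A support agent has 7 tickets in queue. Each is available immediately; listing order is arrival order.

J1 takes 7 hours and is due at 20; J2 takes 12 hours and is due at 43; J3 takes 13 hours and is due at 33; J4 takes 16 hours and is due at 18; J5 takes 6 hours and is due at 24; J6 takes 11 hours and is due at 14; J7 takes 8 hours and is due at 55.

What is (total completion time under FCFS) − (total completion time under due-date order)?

-5

FIFO (arrival order): J1 J2 J3 J4 J5 J6 J7.
J1: 0→7
J2: 7→19
J3: 19→32
J4: 32→48
J5: 48→54
J6: 54→65
J7: 65→73
Sum = 7+19+32+48+54+65+73 = 298.
EDD (increasing due date): J6 J4 J1 J5 J3 J2 J7.
J6: 0→11
J4: 11→27
J1: 27→34
J5: 34→40
J3: 40→53
J2: 53→65
J7: 65→73
Sum = 11+27+34+40+53+65+73 = 303.
Difference = 298 − 303 = -5.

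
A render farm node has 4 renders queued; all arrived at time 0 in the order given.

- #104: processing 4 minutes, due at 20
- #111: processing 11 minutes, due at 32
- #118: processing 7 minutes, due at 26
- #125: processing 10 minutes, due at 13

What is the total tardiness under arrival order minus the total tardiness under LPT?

FIFO (arrival order): #104 #111 #118 #125.
#104: 0→4, due 20, tardiness 0
#111: 4→15, due 32, tardiness 0
#118: 15→22, due 26, tardiness 0
#125: 22→32, due 13, tardiness 19
Sum = 0+0+0+19 = 19.
LPT (decreasing processing time): #111 #125 #118 #104.
#111: 0→11, due 32, tardiness 0
#125: 11→21, due 13, tardiness 8
#118: 21→28, due 26, tardiness 2
#104: 28→32, due 20, tardiness 12
Sum = 0+8+2+12 = 22.
Difference = 19 − 22 = -3.

-3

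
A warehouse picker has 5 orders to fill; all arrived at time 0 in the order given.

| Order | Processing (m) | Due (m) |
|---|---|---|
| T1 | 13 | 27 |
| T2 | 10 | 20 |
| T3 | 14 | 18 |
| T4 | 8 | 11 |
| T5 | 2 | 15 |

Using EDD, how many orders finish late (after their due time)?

3

EDD (increasing due date): T4 T5 T3 T2 T1.
T4: 0→8, due 11, tardiness 0
T5: 8→10, due 15, tardiness 0
T3: 10→24, due 18, tardiness 6
T2: 24→34, due 20, tardiness 14
T1: 34→47, due 27, tardiness 20
Late orders: 3.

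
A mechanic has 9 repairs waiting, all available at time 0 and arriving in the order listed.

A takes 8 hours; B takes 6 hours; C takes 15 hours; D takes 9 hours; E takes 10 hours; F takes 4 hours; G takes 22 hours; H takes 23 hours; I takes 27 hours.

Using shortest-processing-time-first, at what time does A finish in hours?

SPT (increasing processing time): F B A D E C G H I.
F: 0→4
B: 4→10
A: 10→18

18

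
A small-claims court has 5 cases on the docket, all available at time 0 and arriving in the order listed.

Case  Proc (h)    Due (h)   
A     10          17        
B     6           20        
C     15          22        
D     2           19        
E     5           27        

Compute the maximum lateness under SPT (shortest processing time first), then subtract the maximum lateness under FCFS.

SPT (increasing processing time): D E B A C.
D: 0→2, due 19, lateness -17
E: 2→7, due 27, lateness -20
B: 7→13, due 20, lateness -7
A: 13→23, due 17, lateness 6
C: 23→38, due 22, lateness 16
Maximum = 16.
FIFO (arrival order): A B C D E.
A: 0→10, due 17, lateness -7
B: 10→16, due 20, lateness -4
C: 16→31, due 22, lateness 9
D: 31→33, due 19, lateness 14
E: 33→38, due 27, lateness 11
Maximum = 14.
Difference = 16 − 14 = 2.

2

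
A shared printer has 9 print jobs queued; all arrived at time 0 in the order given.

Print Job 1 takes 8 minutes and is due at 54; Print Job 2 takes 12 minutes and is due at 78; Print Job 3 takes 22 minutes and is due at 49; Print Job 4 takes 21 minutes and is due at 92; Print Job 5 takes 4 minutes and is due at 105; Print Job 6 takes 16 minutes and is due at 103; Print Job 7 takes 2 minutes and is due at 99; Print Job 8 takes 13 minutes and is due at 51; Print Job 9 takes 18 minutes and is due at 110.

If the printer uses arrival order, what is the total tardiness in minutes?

53

FIFO (arrival order): Print Job 1 Print Job 2 Print Job 3 Print Job 4 Print Job 5 Print Job 6 Print Job 7 Print Job 8 Print Job 9.
Print Job 1: 0→8, due 54, tardiness 0
Print Job 2: 8→20, due 78, tardiness 0
Print Job 3: 20→42, due 49, tardiness 0
Print Job 4: 42→63, due 92, tardiness 0
Print Job 5: 63→67, due 105, tardiness 0
Print Job 6: 67→83, due 103, tardiness 0
Print Job 7: 83→85, due 99, tardiness 0
Print Job 8: 85→98, due 51, tardiness 47
Print Job 9: 98→116, due 110, tardiness 6
Sum = 0+0+0+0+0+0+0+47+6 = 53.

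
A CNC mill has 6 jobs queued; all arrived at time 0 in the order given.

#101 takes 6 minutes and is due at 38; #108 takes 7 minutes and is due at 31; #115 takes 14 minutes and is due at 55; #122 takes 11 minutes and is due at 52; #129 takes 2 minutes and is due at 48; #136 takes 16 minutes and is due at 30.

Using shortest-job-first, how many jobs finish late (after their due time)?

SPT (increasing processing time): #129 #101 #108 #122 #115 #136.
#129: 0→2, due 48, tardiness 0
#101: 2→8, due 38, tardiness 0
#108: 8→15, due 31, tardiness 0
#122: 15→26, due 52, tardiness 0
#115: 26→40, due 55, tardiness 0
#136: 40→56, due 30, tardiness 26
Late jobs: 1.

1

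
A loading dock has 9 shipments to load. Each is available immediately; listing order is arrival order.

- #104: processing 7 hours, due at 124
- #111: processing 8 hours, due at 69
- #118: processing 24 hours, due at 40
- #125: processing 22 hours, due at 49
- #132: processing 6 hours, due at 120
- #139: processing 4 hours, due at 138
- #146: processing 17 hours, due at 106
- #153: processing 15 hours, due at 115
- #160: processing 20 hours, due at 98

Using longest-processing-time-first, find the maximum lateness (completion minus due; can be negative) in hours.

LPT (decreasing processing time): #118 #125 #160 #146 #153 #111 #104 #132 #139.
#118: 0→24, due 40, lateness -16
#125: 24→46, due 49, lateness -3
#160: 46→66, due 98, lateness -32
#146: 66→83, due 106, lateness -23
#153: 83→98, due 115, lateness -17
#111: 98→106, due 69, lateness 37
#104: 106→113, due 124, lateness -11
#132: 113→119, due 120, lateness -1
#139: 119→123, due 138, lateness -15
Maximum = 37.

37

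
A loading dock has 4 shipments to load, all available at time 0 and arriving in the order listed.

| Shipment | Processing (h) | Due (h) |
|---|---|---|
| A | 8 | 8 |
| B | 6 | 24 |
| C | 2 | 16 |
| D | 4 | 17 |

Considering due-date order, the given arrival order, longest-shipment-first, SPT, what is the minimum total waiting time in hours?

20

EDD (increasing due date): A C D B.
A: waits 0, runs 0→8
C: waits 8, runs 8→10
D: waits 10, runs 10→14
B: waits 14, runs 14→20
Sum = 0+8+10+14 = 32.
FIFO (arrival order): A B C D.
A: waits 0, runs 0→8
B: waits 8, runs 8→14
C: waits 14, runs 14→16
D: waits 16, runs 16→20
Sum = 0+8+14+16 = 38.
LPT (decreasing processing time): A B D C.
A: waits 0, runs 0→8
B: waits 8, runs 8→14
D: waits 14, runs 14→18
C: waits 18, runs 18→20
Sum = 0+8+14+18 = 40.
SPT (increasing processing time): C D B A.
C: waits 0, runs 0→2
D: waits 2, runs 2→6
B: waits 6, runs 6→12
A: waits 12, runs 12→20
Sum = 0+2+6+12 = 20.
EDD 32, FIFO 38, LPT 40, SPT 20 → minimum 20.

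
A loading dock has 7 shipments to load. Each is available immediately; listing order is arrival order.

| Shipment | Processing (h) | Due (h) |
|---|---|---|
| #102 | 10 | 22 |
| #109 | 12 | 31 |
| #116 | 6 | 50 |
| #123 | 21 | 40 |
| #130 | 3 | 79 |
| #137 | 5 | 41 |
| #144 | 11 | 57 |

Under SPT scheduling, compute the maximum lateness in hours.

SPT (increasing processing time): #130 #137 #116 #102 #144 #109 #123.
#130: 0→3, due 79, lateness -76
#137: 3→8, due 41, lateness -33
#116: 8→14, due 50, lateness -36
#102: 14→24, due 22, lateness 2
#144: 24→35, due 57, lateness -22
#109: 35→47, due 31, lateness 16
#123: 47→68, due 40, lateness 28
Maximum = 28.

28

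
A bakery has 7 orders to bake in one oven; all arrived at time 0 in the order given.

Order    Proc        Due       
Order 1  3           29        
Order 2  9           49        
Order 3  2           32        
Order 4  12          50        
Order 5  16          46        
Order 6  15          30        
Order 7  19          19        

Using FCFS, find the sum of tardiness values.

FIFO (arrival order): Order 1 Order 2 Order 3 Order 4 Order 5 Order 6 Order 7.
Order 1: 0→3, due 29, tardiness 0
Order 2: 3→12, due 49, tardiness 0
Order 3: 12→14, due 32, tardiness 0
Order 4: 14→26, due 50, tardiness 0
Order 5: 26→42, due 46, tardiness 0
Order 6: 42→57, due 30, tardiness 27
Order 7: 57→76, due 19, tardiness 57
Sum = 0+0+0+0+0+27+57 = 84.

84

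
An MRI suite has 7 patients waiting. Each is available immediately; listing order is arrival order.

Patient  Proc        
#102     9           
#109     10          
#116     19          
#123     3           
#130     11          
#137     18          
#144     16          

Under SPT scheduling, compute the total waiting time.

SPT (increasing processing time): #123 #102 #109 #130 #144 #137 #116.
#123: waits 0, runs 0→3
#102: waits 3, runs 3→12
#109: waits 12, runs 12→22
#130: waits 22, runs 22→33
#144: waits 33, runs 33→49
#137: waits 49, runs 49→67
#116: waits 67, runs 67→86
Sum = 0+3+12+22+33+49+67 = 186.

186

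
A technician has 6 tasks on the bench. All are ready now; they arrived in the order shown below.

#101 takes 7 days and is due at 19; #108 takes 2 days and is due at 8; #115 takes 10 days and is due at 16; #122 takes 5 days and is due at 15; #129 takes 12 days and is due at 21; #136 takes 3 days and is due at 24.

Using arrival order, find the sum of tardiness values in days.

FIFO (arrival order): #101 #108 #115 #122 #129 #136.
#101: 0→7, due 19, tardiness 0
#108: 7→9, due 8, tardiness 1
#115: 9→19, due 16, tardiness 3
#122: 19→24, due 15, tardiness 9
#129: 24→36, due 21, tardiness 15
#136: 36→39, due 24, tardiness 15
Sum = 0+1+3+9+15+15 = 43.

43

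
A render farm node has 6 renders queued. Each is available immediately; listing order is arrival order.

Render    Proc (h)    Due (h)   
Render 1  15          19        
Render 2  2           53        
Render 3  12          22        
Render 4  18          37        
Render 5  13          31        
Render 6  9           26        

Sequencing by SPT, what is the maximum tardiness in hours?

32

SPT (increasing processing time): Render 2 Render 6 Render 3 Render 5 Render 1 Render 4.
Render 2: 0→2, due 53, tardiness 0
Render 6: 2→11, due 26, tardiness 0
Render 3: 11→23, due 22, tardiness 1
Render 5: 23→36, due 31, tardiness 5
Render 1: 36→51, due 19, tardiness 32
Render 4: 51→69, due 37, tardiness 32
Maximum = 32.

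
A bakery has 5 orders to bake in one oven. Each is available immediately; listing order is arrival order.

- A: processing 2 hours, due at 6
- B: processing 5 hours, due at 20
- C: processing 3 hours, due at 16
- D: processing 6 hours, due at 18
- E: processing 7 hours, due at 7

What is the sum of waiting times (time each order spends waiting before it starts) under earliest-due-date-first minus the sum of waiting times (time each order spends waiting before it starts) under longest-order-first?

-18

EDD (increasing due date): A E C D B.
A: waits 0, runs 0→2
E: waits 2, runs 2→9
C: waits 9, runs 9→12
D: waits 12, runs 12→18
B: waits 18, runs 18→23
Sum = 0+2+9+12+18 = 41.
LPT (decreasing processing time): E D B C A.
E: waits 0, runs 0→7
D: waits 7, runs 7→13
B: waits 13, runs 13→18
C: waits 18, runs 18→21
A: waits 21, runs 21→23
Sum = 0+7+13+18+21 = 59.
Difference = 41 − 59 = -18.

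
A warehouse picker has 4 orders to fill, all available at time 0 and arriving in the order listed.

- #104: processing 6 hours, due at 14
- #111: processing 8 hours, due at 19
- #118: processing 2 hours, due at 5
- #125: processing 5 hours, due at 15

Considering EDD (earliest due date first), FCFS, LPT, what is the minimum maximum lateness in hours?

EDD (increasing due date): #118 #104 #125 #111.
#118: 0→2, due 5, lateness -3
#104: 2→8, due 14, lateness -6
#125: 8→13, due 15, lateness -2
#111: 13→21, due 19, lateness 2
Maximum = 2.
FIFO (arrival order): #104 #111 #118 #125.
#104: 0→6, due 14, lateness -8
#111: 6→14, due 19, lateness -5
#118: 14→16, due 5, lateness 11
#125: 16→21, due 15, lateness 6
Maximum = 11.
LPT (decreasing processing time): #111 #104 #125 #118.
#111: 0→8, due 19, lateness -11
#104: 8→14, due 14, lateness 0
#125: 14→19, due 15, lateness 4
#118: 19→21, due 5, lateness 16
Maximum = 16.
EDD 2, FIFO 11, LPT 16 → minimum 2.

2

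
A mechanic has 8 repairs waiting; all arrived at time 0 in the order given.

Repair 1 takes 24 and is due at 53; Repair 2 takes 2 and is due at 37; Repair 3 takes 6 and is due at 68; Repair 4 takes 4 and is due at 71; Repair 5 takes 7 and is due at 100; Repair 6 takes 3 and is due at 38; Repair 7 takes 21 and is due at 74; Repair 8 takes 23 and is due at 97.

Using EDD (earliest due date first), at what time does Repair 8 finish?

83

EDD (increasing due date): Repair 2 Repair 6 Repair 1 Repair 3 Repair 4 Repair 7 Repair 8 Repair 5.
Repair 2: 0→2
Repair 6: 2→5
Repair 1: 5→29
Repair 3: 29→35
Repair 4: 35→39
Repair 7: 39→60
Repair 8: 60→83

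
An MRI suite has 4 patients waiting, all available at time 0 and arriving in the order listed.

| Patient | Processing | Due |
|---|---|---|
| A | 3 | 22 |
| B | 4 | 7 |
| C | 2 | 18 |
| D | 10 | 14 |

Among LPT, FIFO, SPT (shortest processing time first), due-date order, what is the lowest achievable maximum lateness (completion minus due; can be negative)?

0

LPT (decreasing processing time): D B A C.
D: 0→10, due 14, lateness -4
B: 10→14, due 7, lateness 7
A: 14→17, due 22, lateness -5
C: 17→19, due 18, lateness 1
Maximum = 7.
FIFO (arrival order): A B C D.
A: 0→3, due 22, lateness -19
B: 3→7, due 7, lateness 0
C: 7→9, due 18, lateness -9
D: 9→19, due 14, lateness 5
Maximum = 5.
SPT (increasing processing time): C A B D.
C: 0→2, due 18, lateness -16
A: 2→5, due 22, lateness -17
B: 5→9, due 7, lateness 2
D: 9→19, due 14, lateness 5
Maximum = 5.
EDD (increasing due date): B D C A.
B: 0→4, due 7, lateness -3
D: 4→14, due 14, lateness 0
C: 14→16, due 18, lateness -2
A: 16→19, due 22, lateness -3
Maximum = 0.
LPT 7, FIFO 5, SPT 5, EDD 0 → minimum 0.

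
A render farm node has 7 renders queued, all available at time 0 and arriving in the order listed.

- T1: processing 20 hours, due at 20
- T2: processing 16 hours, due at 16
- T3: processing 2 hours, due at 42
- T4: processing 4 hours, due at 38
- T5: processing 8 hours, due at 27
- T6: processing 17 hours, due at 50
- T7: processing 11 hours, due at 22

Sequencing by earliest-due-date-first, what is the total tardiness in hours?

137

EDD (increasing due date): T2 T1 T7 T5 T4 T3 T6.
T2: 0→16, due 16, tardiness 0
T1: 16→36, due 20, tardiness 16
T7: 36→47, due 22, tardiness 25
T5: 47→55, due 27, tardiness 28
T4: 55→59, due 38, tardiness 21
T3: 59→61, due 42, tardiness 19
T6: 61→78, due 50, tardiness 28
Sum = 0+16+25+28+21+19+28 = 137.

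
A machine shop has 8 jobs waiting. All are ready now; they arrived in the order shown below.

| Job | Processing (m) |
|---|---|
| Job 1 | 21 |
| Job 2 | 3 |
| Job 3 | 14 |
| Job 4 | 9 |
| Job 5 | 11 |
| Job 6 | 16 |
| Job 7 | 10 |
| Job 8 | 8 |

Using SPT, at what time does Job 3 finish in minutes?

SPT (increasing processing time): Job 2 Job 8 Job 4 Job 7 Job 5 Job 3 Job 6 Job 1.
Job 2: 0→3
Job 8: 3→11
Job 4: 11→20
Job 7: 20→30
Job 5: 30→41
Job 3: 41→55

55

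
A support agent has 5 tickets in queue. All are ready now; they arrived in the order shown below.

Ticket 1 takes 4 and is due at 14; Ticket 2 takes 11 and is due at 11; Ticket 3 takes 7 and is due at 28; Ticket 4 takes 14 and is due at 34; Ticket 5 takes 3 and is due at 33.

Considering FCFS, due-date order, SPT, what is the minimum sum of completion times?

88

FIFO (arrival order): Ticket 1 Ticket 2 Ticket 3 Ticket 4 Ticket 5.
Ticket 1: 0→4
Ticket 2: 4→15
Ticket 3: 15→22
Ticket 4: 22→36
Ticket 5: 36→39
Sum = 4+15+22+36+39 = 116.
EDD (increasing due date): Ticket 2 Ticket 1 Ticket 3 Ticket 5 Ticket 4.
Ticket 2: 0→11
Ticket 1: 11→15
Ticket 3: 15→22
Ticket 5: 22→25
Ticket 4: 25→39
Sum = 11+15+22+25+39 = 112.
SPT (increasing processing time): Ticket 5 Ticket 1 Ticket 3 Ticket 2 Ticket 4.
Ticket 5: 0→3
Ticket 1: 3→7
Ticket 3: 7→14
Ticket 2: 14→25
Ticket 4: 25→39
Sum = 3+7+14+25+39 = 88.
FIFO 116, EDD 112, SPT 88 → minimum 88.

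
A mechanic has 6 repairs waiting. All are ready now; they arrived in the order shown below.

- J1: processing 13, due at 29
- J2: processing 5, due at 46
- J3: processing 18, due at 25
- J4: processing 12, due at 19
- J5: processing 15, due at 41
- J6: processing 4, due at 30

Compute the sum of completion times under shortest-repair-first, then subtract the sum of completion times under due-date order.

SPT (increasing processing time): J6 J2 J4 J1 J5 J3.
J6: 0→4
J2: 4→9
J4: 9→21
J1: 21→34
J5: 34→49
J3: 49→67
Sum = 4+9+21+34+49+67 = 184.
EDD (increasing due date): J4 J3 J1 J6 J5 J2.
J4: 0→12
J3: 12→30
J1: 30→43
J6: 43→47
J5: 47→62
J2: 62→67
Sum = 12+30+43+47+62+67 = 261.
Difference = 184 − 261 = -77.

-77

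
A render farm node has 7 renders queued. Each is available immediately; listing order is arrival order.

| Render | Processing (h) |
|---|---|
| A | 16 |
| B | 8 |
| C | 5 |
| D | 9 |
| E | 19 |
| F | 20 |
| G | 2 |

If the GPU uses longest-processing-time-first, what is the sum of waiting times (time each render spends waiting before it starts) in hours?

327

LPT (decreasing processing time): F E A D B C G.
F: waits 0, runs 0→20
E: waits 20, runs 20→39
A: waits 39, runs 39→55
D: waits 55, runs 55→64
B: waits 64, runs 64→72
C: waits 72, runs 72→77
G: waits 77, runs 77→79
Sum = 0+20+39+55+64+72+77 = 327.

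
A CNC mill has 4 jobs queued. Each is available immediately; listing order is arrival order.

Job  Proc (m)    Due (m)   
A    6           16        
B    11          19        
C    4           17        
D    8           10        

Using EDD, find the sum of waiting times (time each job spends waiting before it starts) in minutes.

40

EDD (increasing due date): D A C B.
D: waits 0, runs 0→8
A: waits 8, runs 8→14
C: waits 14, runs 14→18
B: waits 18, runs 18→29
Sum = 0+8+14+18 = 40.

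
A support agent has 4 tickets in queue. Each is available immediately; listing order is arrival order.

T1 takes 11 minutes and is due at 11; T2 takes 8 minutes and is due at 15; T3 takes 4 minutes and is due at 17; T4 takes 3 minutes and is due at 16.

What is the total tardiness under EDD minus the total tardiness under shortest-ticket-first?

EDD (increasing due date): T1 T2 T4 T3.
T1: 0→11, due 11, tardiness 0
T2: 11→19, due 15, tardiness 4
T4: 19→22, due 16, tardiness 6
T3: 22→26, due 17, tardiness 9
Sum = 0+4+6+9 = 19.
SPT (increasing processing time): T4 T3 T2 T1.
T4: 0→3, due 16, tardiness 0
T3: 3→7, due 17, tardiness 0
T2: 7→15, due 15, tardiness 0
T1: 15→26, due 11, tardiness 15
Sum = 0+0+0+15 = 15.
Difference = 19 − 15 = 4.

4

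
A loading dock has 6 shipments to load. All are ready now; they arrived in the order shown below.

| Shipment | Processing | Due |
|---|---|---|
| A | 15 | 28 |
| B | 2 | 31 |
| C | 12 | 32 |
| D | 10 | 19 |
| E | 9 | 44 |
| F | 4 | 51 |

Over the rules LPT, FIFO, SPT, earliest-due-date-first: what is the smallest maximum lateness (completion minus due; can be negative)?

7

LPT (decreasing processing time): A C D E F B.
A: 0→15, due 28, lateness -13
C: 15→27, due 32, lateness -5
D: 27→37, due 19, lateness 18
E: 37→46, due 44, lateness 2
F: 46→50, due 51, lateness -1
B: 50→52, due 31, lateness 21
Maximum = 21.
FIFO (arrival order): A B C D E F.
A: 0→15, due 28, lateness -13
B: 15→17, due 31, lateness -14
C: 17→29, due 32, lateness -3
D: 29→39, due 19, lateness 20
E: 39→48, due 44, lateness 4
F: 48→52, due 51, lateness 1
Maximum = 20.
SPT (increasing processing time): B F E D C A.
B: 0→2, due 31, lateness -29
F: 2→6, due 51, lateness -45
E: 6→15, due 44, lateness -29
D: 15→25, due 19, lateness 6
C: 25→37, due 32, lateness 5
A: 37→52, due 28, lateness 24
Maximum = 24.
EDD (increasing due date): D A B C E F.
D: 0→10, due 19, lateness -9
A: 10→25, due 28, lateness -3
B: 25→27, due 31, lateness -4
C: 27→39, due 32, lateness 7
E: 39→48, due 44, lateness 4
F: 48→52, due 51, lateness 1
Maximum = 7.
LPT 21, FIFO 20, SPT 24, EDD 7 → minimum 7.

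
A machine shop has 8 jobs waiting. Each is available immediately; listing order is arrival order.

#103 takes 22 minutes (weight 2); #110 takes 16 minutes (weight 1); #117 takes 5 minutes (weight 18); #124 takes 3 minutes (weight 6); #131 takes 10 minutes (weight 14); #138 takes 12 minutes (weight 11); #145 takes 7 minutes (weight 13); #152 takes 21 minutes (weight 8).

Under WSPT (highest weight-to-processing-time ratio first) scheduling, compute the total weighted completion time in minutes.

WSPT (decreasing weight/processing-time ratio): #117 #124 #145 #131 #138 #152 #103 #110.
#117: finishes 5, weight 18, w·C = 90
#124: finishes 8, weight 6, w·C = 48
#145: finishes 15, weight 13, w·C = 195
#131: finishes 25, weight 14, w·C = 350
#138: finishes 37, weight 11, w·C = 407
#152: finishes 58, weight 8, w·C = 464
#103: finishes 80, weight 2, w·C = 160
#110: finishes 96, weight 1, w·C = 96
Sum = 90+48+195+350+407+464+160+96 = 1810.

1810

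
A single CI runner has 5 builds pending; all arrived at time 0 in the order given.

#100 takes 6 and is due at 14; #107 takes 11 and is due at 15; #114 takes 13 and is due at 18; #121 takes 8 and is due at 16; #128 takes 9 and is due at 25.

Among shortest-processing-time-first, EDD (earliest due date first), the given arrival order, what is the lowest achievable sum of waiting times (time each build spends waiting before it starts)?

77

SPT (increasing processing time): #100 #121 #128 #107 #114.
#100: waits 0, runs 0→6
#121: waits 6, runs 6→14
#128: waits 14, runs 14→23
#107: waits 23, runs 23→34
#114: waits 34, runs 34→47
Sum = 0+6+14+23+34 = 77.
EDD (increasing due date): #100 #107 #121 #114 #128.
#100: waits 0, runs 0→6
#107: waits 6, runs 6→17
#121: waits 17, runs 17→25
#114: waits 25, runs 25→38
#128: waits 38, runs 38→47
Sum = 0+6+17+25+38 = 86.
FIFO (arrival order): #100 #107 #114 #121 #128.
#100: waits 0, runs 0→6
#107: waits 6, runs 6→17
#114: waits 17, runs 17→30
#121: waits 30, runs 30→38
#128: waits 38, runs 38→47
Sum = 0+6+17+30+38 = 91.
SPT 77, EDD 86, FIFO 91 → minimum 77.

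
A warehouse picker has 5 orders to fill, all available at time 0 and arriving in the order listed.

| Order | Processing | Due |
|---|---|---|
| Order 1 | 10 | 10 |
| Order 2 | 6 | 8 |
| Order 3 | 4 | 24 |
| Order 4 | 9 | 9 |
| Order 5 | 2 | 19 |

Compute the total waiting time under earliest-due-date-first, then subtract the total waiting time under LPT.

-10

EDD (increasing due date): Order 2 Order 4 Order 1 Order 5 Order 3.
Order 2: waits 0, runs 0→6
Order 4: waits 6, runs 6→15
Order 1: waits 15, runs 15→25
Order 5: waits 25, runs 25→27
Order 3: waits 27, runs 27→31
Sum = 0+6+15+25+27 = 73.
LPT (decreasing processing time): Order 1 Order 4 Order 2 Order 3 Order 5.
Order 1: waits 0, runs 0→10
Order 4: waits 10, runs 10→19
Order 2: waits 19, runs 19→25
Order 3: waits 25, runs 25→29
Order 5: waits 29, runs 29→31
Sum = 0+10+19+25+29 = 83.
Difference = 73 − 83 = -10.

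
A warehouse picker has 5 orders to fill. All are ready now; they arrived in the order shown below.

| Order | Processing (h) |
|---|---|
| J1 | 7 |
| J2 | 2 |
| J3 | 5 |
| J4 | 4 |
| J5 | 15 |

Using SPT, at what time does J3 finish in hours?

SPT (increasing processing time): J2 J4 J3 J1 J5.
J2: 0→2
J4: 2→6
J3: 6→11

11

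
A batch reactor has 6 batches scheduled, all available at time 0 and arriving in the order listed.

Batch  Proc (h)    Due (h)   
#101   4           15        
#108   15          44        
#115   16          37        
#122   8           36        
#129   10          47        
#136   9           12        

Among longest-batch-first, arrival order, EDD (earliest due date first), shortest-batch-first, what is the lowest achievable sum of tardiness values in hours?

LPT (decreasing processing time): #115 #108 #129 #136 #122 #101.
#115: 0→16, due 37, tardiness 0
#108: 16→31, due 44, tardiness 0
#129: 31→41, due 47, tardiness 0
#136: 41→50, due 12, tardiness 38
#122: 50→58, due 36, tardiness 22
#101: 58→62, due 15, tardiness 47
Sum = 0+0+0+38+22+47 = 107.
FIFO (arrival order): #101 #108 #115 #122 #129 #136.
#101: 0→4, due 15, tardiness 0
#108: 4→19, due 44, tardiness 0
#115: 19→35, due 37, tardiness 0
#122: 35→43, due 36, tardiness 7
#129: 43→53, due 47, tardiness 6
#136: 53→62, due 12, tardiness 50
Sum = 0+0+0+7+6+50 = 63.
EDD (increasing due date): #136 #101 #122 #115 #108 #129.
#136: 0→9, due 12, tardiness 0
#101: 9→13, due 15, tardiness 0
#122: 13→21, due 36, tardiness 0
#115: 21→37, due 37, tardiness 0
#108: 37→52, due 44, tardiness 8
#129: 52→62, due 47, tardiness 15
Sum = 0+0+0+0+8+15 = 23.
SPT (increasing processing time): #101 #122 #136 #129 #108 #115.
#101: 0→4, due 15, tardiness 0
#122: 4→12, due 36, tardiness 0
#136: 12→21, due 12, tardiness 9
#129: 21→31, due 47, tardiness 0
#108: 31→46, due 44, tardiness 2
#115: 46→62, due 37, tardiness 25
Sum = 0+0+9+0+2+25 = 36.
LPT 107, FIFO 63, EDD 23, SPT 36 → minimum 23.

23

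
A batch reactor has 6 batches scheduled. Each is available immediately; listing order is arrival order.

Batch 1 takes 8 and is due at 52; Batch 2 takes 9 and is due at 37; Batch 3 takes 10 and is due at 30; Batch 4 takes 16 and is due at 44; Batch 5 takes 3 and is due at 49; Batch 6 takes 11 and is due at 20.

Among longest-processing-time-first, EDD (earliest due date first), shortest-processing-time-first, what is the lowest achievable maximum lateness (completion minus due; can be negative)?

LPT (decreasing processing time): Batch 4 Batch 6 Batch 3 Batch 2 Batch 1 Batch 5.
Batch 4: 0→16, due 44, lateness -28
Batch 6: 16→27, due 20, lateness 7
Batch 3: 27→37, due 30, lateness 7
Batch 2: 37→46, due 37, lateness 9
Batch 1: 46→54, due 52, lateness 2
Batch 5: 54→57, due 49, lateness 8
Maximum = 9.
EDD (increasing due date): Batch 6 Batch 3 Batch 2 Batch 4 Batch 5 Batch 1.
Batch 6: 0→11, due 20, lateness -9
Batch 3: 11→21, due 30, lateness -9
Batch 2: 21→30, due 37, lateness -7
Batch 4: 30→46, due 44, lateness 2
Batch 5: 46→49, due 49, lateness 0
Batch 1: 49→57, due 52, lateness 5
Maximum = 5.
SPT (increasing processing time): Batch 5 Batch 1 Batch 2 Batch 3 Batch 6 Batch 4.
Batch 5: 0→3, due 49, lateness -46
Batch 1: 3→11, due 52, lateness -41
Batch 2: 11→20, due 37, lateness -17
Batch 3: 20→30, due 30, lateness 0
Batch 6: 30→41, due 20, lateness 21
Batch 4: 41→57, due 44, lateness 13
Maximum = 21.
LPT 9, EDD 5, SPT 21 → minimum 5.

5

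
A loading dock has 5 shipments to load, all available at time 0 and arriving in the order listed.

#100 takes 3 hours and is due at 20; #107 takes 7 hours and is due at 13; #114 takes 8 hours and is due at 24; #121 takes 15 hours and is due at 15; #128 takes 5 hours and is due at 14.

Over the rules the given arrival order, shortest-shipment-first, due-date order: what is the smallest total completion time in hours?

FIFO (arrival order): #100 #107 #114 #121 #128.
#100: 0→3
#107: 3→10
#114: 10→18
#121: 18→33
#128: 33→38
Sum = 3+10+18+33+38 = 102.
SPT (increasing processing time): #100 #128 #107 #114 #121.
#100: 0→3
#128: 3→8
#107: 8→15
#114: 15→23
#121: 23→38
Sum = 3+8+15+23+38 = 87.
EDD (increasing due date): #107 #128 #121 #100 #114.
#107: 0→7
#128: 7→12
#121: 12→27
#100: 27→30
#114: 30→38
Sum = 7+12+27+30+38 = 114.
FIFO 102, SPT 87, EDD 114 → minimum 87.

87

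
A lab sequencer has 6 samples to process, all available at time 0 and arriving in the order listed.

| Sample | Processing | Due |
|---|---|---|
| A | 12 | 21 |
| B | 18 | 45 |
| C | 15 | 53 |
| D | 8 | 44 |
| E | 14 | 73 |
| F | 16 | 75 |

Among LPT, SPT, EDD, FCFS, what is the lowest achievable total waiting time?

176

LPT (decreasing processing time): B F C E A D.
B: waits 0, runs 0→18
F: waits 18, runs 18→34
C: waits 34, runs 34→49
E: waits 49, runs 49→63
A: waits 63, runs 63→75
D: waits 75, runs 75→83
Sum = 0+18+34+49+63+75 = 239.
SPT (increasing processing time): D A E C F B.
D: waits 0, runs 0→8
A: waits 8, runs 8→20
E: waits 20, runs 20→34
C: waits 34, runs 34→49
F: waits 49, runs 49→65
B: waits 65, runs 65→83
Sum = 0+8+20+34+49+65 = 176.
EDD (increasing due date): A D B C E F.
A: waits 0, runs 0→12
D: waits 12, runs 12→20
B: waits 20, runs 20→38
C: waits 38, runs 38→53
E: waits 53, runs 53→67
F: waits 67, runs 67→83
Sum = 0+12+20+38+53+67 = 190.
FIFO (arrival order): A B C D E F.
A: waits 0, runs 0→12
B: waits 12, runs 12→30
C: waits 30, runs 30→45
D: waits 45, runs 45→53
E: waits 53, runs 53→67
F: waits 67, runs 67→83
Sum = 0+12+30+45+53+67 = 207.
LPT 239, SPT 176, EDD 190, FIFO 207 → minimum 176.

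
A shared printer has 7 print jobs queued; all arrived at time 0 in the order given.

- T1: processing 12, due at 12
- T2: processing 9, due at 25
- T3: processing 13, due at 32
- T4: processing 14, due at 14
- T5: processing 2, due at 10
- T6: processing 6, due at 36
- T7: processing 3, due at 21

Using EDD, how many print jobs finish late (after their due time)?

EDD (increasing due date): T5 T1 T4 T7 T2 T3 T6.
T5: 0→2, due 10, tardiness 0
T1: 2→14, due 12, tardiness 2
T4: 14→28, due 14, tardiness 14
T7: 28→31, due 21, tardiness 10
T2: 31→40, due 25, tardiness 15
T3: 40→53, due 32, tardiness 21
T6: 53→59, due 36, tardiness 23
Late print jobs: 6.

6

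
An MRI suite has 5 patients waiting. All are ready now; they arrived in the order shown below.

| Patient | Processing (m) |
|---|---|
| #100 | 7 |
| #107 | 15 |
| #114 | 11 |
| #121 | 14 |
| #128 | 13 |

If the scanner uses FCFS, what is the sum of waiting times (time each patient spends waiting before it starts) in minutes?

FIFO (arrival order): #100 #107 #114 #121 #128.
#100: waits 0, runs 0→7
#107: waits 7, runs 7→22
#114: waits 22, runs 22→33
#121: waits 33, runs 33→47
#128: waits 47, runs 47→60
Sum = 0+7+22+33+47 = 109.

109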